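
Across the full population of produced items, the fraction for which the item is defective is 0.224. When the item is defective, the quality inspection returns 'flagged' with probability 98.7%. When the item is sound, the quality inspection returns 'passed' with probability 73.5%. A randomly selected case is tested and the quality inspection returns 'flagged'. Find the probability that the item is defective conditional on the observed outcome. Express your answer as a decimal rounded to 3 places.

Let H be the event that the item is defective. P(H) = 0.224, so P(¬H) = 0.776. With E the 'flagged' result, P(E|H) = 0.987 and P(E|¬H) = 0.265.
P(E) = 0.987·0.224 + 0.265·0.776 = 0.22109 + 0.20564 = 0.42673.
By Bayes' theorem, P(H|E) = 0.22109 / 0.42673 = 0.518.

P(H | E) ≈ 0.518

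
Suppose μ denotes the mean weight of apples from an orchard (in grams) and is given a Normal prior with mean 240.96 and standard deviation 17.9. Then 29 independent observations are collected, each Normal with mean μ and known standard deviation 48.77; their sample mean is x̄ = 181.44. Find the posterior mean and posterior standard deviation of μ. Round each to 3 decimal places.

Posterior mean ≈ 193.571; posterior SD ≈ 8.081

With known σ, the Normal prior is conjugate. Weight on the data is w = (n/σ²)/(n/σ² + 1/τ₀²) = 0.0121925/(0.0121925+0.00312100) = 0.79619.
Posterior mean = w·x̄ + (1−w)·μ₀ = 0.79619·181.44 + 0.20381·240.96 = 193.571. Posterior variance = 1/(0.0121925+0.00312100) = 65.3019, so SD = 8.081.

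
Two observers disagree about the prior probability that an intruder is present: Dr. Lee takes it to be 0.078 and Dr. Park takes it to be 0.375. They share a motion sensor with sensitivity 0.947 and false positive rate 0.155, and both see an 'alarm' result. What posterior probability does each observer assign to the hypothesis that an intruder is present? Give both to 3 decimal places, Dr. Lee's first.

P('+'|H) = 0.947, P('+'|¬H) = 0.155.
Dr. Lee: numerator 0.947·0.078 = 0.073866; evidence = 0.073866+0.155·0.922 = 0.21678; posterior = 0.341.
Dr. Park: numerator 0.947·0.375 = 0.35512; evidence = 0.35512+0.155·0.625 = 0.45200; posterior = 0.786.

Dr. Lee: 0.341; Dr. Park: 0.786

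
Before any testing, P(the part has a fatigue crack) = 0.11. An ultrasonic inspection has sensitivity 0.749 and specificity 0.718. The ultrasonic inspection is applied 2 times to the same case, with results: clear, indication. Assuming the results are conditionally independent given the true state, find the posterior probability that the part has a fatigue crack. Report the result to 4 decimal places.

Let H be the event that the part has a fatigue crack; start with P(H) = 0.11. P('indication'|H) = 0.749, P('indication'|¬H) = 0.282.
Update on result 1 ('clear'): P(H) ← 0.251·0.1100 / (0.251·0.1100 + 0.718·0.8900) = 0.027610/0.66663 = 0.0414.
Update on result 2 ('indication'): P(H) ← 0.749·0.0414 / (0.749·0.0414 + 0.282·0.9586) = 0.031022/0.30134 = 0.1029.

Posterior P(H) ≈ 0.1029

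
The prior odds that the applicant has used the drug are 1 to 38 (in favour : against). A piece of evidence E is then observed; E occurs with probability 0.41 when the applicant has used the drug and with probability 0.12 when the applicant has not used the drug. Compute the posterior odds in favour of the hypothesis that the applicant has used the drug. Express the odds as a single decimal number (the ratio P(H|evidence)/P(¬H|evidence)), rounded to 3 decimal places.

Prior odds = 1/38 = 0.026316.
Likelihood ratio for E = 0.41/0.12 = 3.4167.
Posterior odds = prior odds × LR = 0.089912.

Posterior odds ≈ 0.090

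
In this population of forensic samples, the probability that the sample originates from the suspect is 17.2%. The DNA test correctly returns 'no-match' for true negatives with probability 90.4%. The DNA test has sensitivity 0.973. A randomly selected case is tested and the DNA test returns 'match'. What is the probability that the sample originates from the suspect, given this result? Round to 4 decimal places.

Write H for 'the sample originates from the suspect'. Prior odds H:¬H = 0.172/0.828 = 0.20773. For the 'match' outcome, the likelihood ratio is 0.973/0.096 = 10.135.
Posterior odds = 0.20773 × 10.135 = 2.1054, so P(H|E) = 2.1054/(1+2.1054) = 0.6780.

P(H | E) ≈ 0.6780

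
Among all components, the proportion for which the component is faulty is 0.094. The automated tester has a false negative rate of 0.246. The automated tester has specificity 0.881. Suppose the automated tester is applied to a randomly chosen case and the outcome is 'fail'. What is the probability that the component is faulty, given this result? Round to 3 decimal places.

P(H | E) ≈ 0.397

Let H be the event that the component is faulty. P(H) = 0.094, so P(¬H) = 0.906. With E the 'fail' result, P(E|H) = 0.754 and P(E|¬H) = 0.119.
P(E) = 0.754·0.094 + 0.119·0.906 = 0.070876 + 0.10781 = 0.17869.
By Bayes' theorem, P(H|E) = 0.070876 / 0.17869 = 0.397.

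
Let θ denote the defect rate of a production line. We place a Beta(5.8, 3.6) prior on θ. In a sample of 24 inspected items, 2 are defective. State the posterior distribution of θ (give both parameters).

Posterior: Beta(7.8, 25.6)

The binomial likelihood is conjugate to the Beta prior: with 2 successes and 22 failures, the posterior is Beta(5.8+2, 3.6+22) = Beta(7.8, 25.6).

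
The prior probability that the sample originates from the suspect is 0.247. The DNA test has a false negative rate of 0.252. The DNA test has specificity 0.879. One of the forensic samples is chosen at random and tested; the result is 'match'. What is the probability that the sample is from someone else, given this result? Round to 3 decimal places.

P(¬H | E) ≈ 0.330

Let H be the event that the sample originates from the suspect. P(H) = 0.247, so P(¬H) = 0.753. With E the 'match' result, P(E|H) = 0.748 and P(E|¬H) = 0.121.
P(E) = 0.748·0.247 + 0.121·0.753 = 0.18476 + 0.091113 = 0.27587.
By Bayes' theorem, P(H|E) = 0.18476 / 0.27587 = 0.670. Hence P(¬H|E) = 1 − 0.670 = 0.330.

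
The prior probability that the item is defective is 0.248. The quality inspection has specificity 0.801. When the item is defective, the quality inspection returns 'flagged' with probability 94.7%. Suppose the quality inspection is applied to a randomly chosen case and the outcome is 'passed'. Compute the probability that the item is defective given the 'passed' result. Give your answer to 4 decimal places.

P(H | E) ≈ 0.0214

Write H for 'the item is defective'. Prior odds H:¬H = 0.248/0.752 = 0.32979. For the 'passed' outcome, the likelihood ratio is 0.053/0.801 = 0.066167.
Posterior odds = 0.32979 × 0.066167 = 0.021821, so P(H|E) = 0.021821/(1+0.021821) = 0.0214.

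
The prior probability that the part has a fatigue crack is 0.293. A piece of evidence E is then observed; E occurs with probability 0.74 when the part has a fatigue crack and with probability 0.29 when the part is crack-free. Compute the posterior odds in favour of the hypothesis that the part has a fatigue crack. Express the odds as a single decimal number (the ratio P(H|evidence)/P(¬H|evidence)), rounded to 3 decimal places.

Posterior odds ≈ 1.058

Prior odds = 0.293/(1−0.293) = 0.41443.
Likelihood ratio for E = 0.74/0.29 = 2.5517.
Posterior odds = prior odds × LR = 1.0575.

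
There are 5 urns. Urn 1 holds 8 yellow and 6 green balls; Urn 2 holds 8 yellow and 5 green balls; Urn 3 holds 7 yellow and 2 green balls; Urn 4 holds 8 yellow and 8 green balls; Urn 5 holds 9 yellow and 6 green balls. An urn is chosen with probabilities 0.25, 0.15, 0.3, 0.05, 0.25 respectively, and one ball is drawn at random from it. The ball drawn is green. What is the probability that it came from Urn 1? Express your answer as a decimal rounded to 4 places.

Posterior probability ≈ 0.3005

P(green|Urn 1) = 0.4286; P(green|Urn 2) = 0.3846; P(green|Urn 3) = 0.2222; P(green|Urn 4) = 0.5; P(green|Urn 5) = 0.4.
Prior × likelihood for each source: 0.25·0.4286=0.1071, 0.15·0.3846=0.05769, 0.3·0.2222=0.06667, 0.05·0.5=0.02500, 0.25·0.4=0.1000. Summing gives P(green) = 0.35650.
P(Urn 1 | green) = 0.1071 / 0.35650 = 0.3005.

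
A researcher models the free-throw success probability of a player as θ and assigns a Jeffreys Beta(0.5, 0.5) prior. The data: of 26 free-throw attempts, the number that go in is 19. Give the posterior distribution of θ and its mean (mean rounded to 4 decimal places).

Posterior: Beta(19.5, 7.5); mean ≈ 0.7222

The binomial likelihood is conjugate to the Beta prior: with 19 successes and 7 failures, the posterior is Beta(0.5+19, 0.5+7) = Beta(19.5, 7.5).
Posterior mean = α/(α+β) = 19.5/27 = 0.7222.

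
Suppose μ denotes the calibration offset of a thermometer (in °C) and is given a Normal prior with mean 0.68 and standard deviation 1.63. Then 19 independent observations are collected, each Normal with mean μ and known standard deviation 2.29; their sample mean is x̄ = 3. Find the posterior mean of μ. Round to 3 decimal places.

Posterior mean ≈ 2.782

With known σ, the Normal prior is conjugate. Weight on the data is w = (n/σ²)/(n/σ² + 1/τ₀²) = 3.62312/(3.62312+0.376378) = 0.90589.
Posterior mean = w·x̄ + (1−w)·μ₀ = 0.90589·3 + 0.094106·0.68 = 2.782.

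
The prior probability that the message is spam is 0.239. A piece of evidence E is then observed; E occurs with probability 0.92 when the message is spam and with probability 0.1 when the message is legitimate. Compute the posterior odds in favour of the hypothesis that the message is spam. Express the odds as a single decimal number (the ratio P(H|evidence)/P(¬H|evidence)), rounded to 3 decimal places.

Posterior odds ≈ 2.889

Prior odds = 0.239/(1−0.239) = 0.31406.
Likelihood ratio for E = 0.92/0.1 = 9.2000.
Posterior odds = prior odds × LR = 2.8894.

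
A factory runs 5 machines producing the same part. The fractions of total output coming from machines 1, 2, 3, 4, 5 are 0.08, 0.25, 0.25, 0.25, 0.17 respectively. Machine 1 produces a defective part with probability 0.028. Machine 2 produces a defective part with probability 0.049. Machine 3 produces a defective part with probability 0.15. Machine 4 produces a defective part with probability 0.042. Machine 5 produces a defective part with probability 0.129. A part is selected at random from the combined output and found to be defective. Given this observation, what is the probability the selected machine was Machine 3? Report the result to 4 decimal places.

Tabulate prior·likelihood by source: [1] prior 0.08, lik 0.028, product 0.002240; [2] prior 0.25, lik 0.049, product 0.01225; [3] prior 0.25, lik 0.15, product 0.03750; [4] prior 0.25, lik 0.042, product 0.01050; [5] prior 0.17, lik 0.129, product 0.02193.
Normalizing constant = 0.084420; the posterior for Machine 3 is its product over the sum, 0.03750/0.084420 = 0.4442.

Posterior probability ≈ 0.4442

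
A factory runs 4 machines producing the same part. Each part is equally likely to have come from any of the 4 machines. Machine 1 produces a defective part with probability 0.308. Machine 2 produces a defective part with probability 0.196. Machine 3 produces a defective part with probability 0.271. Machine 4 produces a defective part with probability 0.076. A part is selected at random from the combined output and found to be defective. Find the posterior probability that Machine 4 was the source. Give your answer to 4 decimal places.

P(defective|M1) = 0.308; P(defective|M2) = 0.196; P(defective|M3) = 0.271; P(defective|M4) = 0.076.
Prior × likelihood for each source: 0.25·0.308=0.07700, 0.25·0.196=0.04900, 0.25·0.271=0.06775, 0.25·0.076=0.01900. Summing gives P(defective) = 0.21275.
P(Machine 4 | defective) = 0.01900 / 0.21275 = 0.0893.

Posterior probability ≈ 0.0893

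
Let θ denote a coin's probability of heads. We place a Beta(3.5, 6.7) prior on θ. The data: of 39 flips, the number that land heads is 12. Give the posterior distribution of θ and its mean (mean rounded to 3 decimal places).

The binomial likelihood is conjugate to the Beta prior: with 12 successes and 27 failures, the posterior is Beta(3.5+12, 6.7+27) = Beta(15.5, 33.7).
Posterior mean = α/(α+β) = 15.5/49.2 = 0.315.

Posterior: Beta(15.5, 33.7); mean ≈ 0.315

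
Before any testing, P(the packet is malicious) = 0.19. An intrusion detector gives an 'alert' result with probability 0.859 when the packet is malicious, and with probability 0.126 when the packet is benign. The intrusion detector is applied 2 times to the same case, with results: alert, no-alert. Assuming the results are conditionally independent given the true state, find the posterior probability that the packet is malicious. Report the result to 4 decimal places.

Let H be the event that the packet is malicious; start with P(H) = 0.19. P('alert'|H) = 0.859, P('alert'|¬H) = 0.126.
Update on result 1 ('alert'): P(H) ← 0.859·0.1900 / (0.859·0.1900 + 0.126·0.8100) = 0.16321/0.26527 = 0.6153.
Update on result 2 ('no-alert'): P(H) ← 0.141·0.6153 / (0.141·0.6153 + 0.874·0.3847) = 0.086752/0.42301 = 0.2051.

Posterior P(H) ≈ 0.2051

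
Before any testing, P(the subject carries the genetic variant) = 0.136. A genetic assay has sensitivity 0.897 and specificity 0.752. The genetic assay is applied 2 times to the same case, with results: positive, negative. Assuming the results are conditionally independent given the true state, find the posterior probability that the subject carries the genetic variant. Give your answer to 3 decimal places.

Let H be the event that the subject carries the genetic variant; start with P(H) = 0.136. P('positive'|H) = 0.897, P('positive'|¬H) = 0.248.
Update on result 1 ('positive'): P(H) ← 0.897·0.1360 / (0.897·0.1360 + 0.248·0.8640) = 0.12199/0.33626 = 0.3628.
Update on result 2 ('negative'): P(H) ← 0.103·0.3628 / (0.103·0.3628 + 0.752·0.6372) = 0.037367/0.51655 = 0.0723.

Posterior P(H) ≈ 0.072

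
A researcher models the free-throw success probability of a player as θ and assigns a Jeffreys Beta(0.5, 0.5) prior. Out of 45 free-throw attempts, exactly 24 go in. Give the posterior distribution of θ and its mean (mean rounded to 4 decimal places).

The binomial likelihood is conjugate to the Beta prior: with 24 successes and 21 failures, the posterior is Beta(0.5+24, 0.5+21) = Beta(24.5, 21.5).
Posterior mean = α/(α+β) = 24.5/46 = 0.5326.

Posterior: Beta(24.5, 21.5); mean ≈ 0.5326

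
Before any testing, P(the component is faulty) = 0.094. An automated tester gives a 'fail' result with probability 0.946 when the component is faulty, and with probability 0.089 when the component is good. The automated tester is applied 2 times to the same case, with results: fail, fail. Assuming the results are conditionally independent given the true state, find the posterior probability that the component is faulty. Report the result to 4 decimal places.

With H the event that the component is faulty, the joint likelihood of the observed sequence is P(data|H) = 0.946·0.946 = 0.89492 and P(data|¬H) = 0.089·0.089 = 0.0079210.
Bayes: P(H|data) = 0.094·0.89492 / (0.094·0.89492 + 0.906·0.0079210) = 0.084122/0.091299 = 0.9214.

Posterior P(H) ≈ 0.9214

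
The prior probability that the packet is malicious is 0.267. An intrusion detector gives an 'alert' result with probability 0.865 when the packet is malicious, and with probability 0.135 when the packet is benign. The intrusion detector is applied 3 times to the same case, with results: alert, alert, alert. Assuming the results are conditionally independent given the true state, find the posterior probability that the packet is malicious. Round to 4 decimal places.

Posterior P(H) ≈ 0.9897

With H the event that the packet is malicious, the joint likelihood of the observed sequence is P(data|H) = 0.865·0.865·0.865 = 0.64721 and P(data|¬H) = 0.135·0.135·0.135 = 0.0024604.
Bayes: P(H|data) = 0.267·0.64721 / (0.267·0.64721 + 0.733·0.0024604) = 0.17281/0.17461 = 0.9897.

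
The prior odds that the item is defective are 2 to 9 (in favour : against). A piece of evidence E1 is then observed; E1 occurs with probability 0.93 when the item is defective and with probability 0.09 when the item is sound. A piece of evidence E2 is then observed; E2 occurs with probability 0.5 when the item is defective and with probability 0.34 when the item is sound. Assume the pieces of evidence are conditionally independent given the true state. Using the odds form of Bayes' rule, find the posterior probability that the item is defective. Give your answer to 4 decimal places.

Posterior probability ≈ 0.7715

Prior odds = 2/9 = 0.22222.
Likelihood ratio for E1 = 0.93/0.09 = 10.333.
Likelihood ratio for E2 = 0.5/0.34 = 1.4706.
Posterior odds = prior odds × LR₁ × LR₂ = 3.3769.
Posterior probability = odds/(1+odds) = 3.3769/4.3769 = 0.7715.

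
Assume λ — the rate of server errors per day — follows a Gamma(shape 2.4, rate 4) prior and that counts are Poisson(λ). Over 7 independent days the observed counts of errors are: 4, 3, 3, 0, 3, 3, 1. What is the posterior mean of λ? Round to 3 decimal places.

The Poisson likelihood adds the total count to the shape and the number of exposure periods to the rate. Here ∑xᵢ = 17 and n = 7, so shape 2.4→19.4 and rate 4→11.
E[λ | data] = 19.4/11 = 1.764.

Posterior mean ≈ 1.764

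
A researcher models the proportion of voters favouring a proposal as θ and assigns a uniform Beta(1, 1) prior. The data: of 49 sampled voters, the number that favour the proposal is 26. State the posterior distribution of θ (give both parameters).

Posterior: Beta(27, 24)

Observing 26 successes and 23 failures updates Beta(1, 1) by adding the success and failure counts to the two shape parameters: α = 1+26 = 27, β = 1+23 = 24.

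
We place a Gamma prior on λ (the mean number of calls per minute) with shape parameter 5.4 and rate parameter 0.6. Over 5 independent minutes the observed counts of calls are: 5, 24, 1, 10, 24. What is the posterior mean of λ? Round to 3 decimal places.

Total count ∑xᵢ = 64 over n = 5 minutes.
Gamma is conjugate to the Poisson likelihood: posterior is Gamma(shape = 5.4+64 = 69.4, rate = 0.6+5 = 5.6).
E[λ | data] = 69.4/5.6 = 12.393.

Posterior mean ≈ 12.393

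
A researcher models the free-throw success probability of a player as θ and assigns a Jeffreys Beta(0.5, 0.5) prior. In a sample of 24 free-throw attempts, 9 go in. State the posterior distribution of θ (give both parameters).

Posterior: Beta(9.5, 15.5)

Observing 9 successes and 15 failures updates Beta(0.5, 0.5) by adding the success and failure counts to the two shape parameters: α = 0.5+9 = 9.5, β = 0.5+15 = 15.5.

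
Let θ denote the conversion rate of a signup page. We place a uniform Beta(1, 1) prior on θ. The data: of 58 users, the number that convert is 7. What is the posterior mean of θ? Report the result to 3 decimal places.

Posterior mean ≈ 0.133

Observing 7 successes and 51 failures updates Beta(1, 1) by adding the success and failure counts to the two shape parameters: α = 1+7 = 8, β = 1+51 = 52.
E[θ | data] = 8/(8+52) = 0.133.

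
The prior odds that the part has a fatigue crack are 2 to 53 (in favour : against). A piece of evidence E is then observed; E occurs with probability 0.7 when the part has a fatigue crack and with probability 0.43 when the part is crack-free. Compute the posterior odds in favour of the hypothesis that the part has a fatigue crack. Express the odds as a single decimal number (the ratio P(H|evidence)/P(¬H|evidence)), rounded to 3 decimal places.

Prior odds = 2/53 = 0.037736.
Likelihood ratio for E = 0.7/0.43 = 1.6279.
Posterior odds = prior odds × LR = 0.061430.

Posterior odds ≈ 0.061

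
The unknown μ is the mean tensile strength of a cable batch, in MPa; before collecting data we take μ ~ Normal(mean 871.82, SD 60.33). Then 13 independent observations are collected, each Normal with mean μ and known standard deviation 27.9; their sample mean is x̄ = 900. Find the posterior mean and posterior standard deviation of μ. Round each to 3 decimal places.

Prior precision 1/τ₀² = 1/60.33² = 0.00027475; data precision n/σ² = 13/27.9² = 0.0167007.
Posterior precision = 0.00027475 + 0.0167007 = 0.0169755, giving posterior SD = 1/√0.0169755 = 7.675.
Posterior mean = (0.00027475·871.82 + 0.0167007·900) / 0.0169755 = 899.544.

Posterior mean ≈ 899.544; posterior SD ≈ 7.675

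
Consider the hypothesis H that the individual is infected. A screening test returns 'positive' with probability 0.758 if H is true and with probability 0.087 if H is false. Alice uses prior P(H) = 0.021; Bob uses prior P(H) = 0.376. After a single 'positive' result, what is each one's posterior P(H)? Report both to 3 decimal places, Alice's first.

Alice: 0.157; Bob: 0.840

The likelihood ratio for a 'positive' result is 0.758/0.087 = 8.7126.
Alice: prior odds 0.021/0.979 = 0.021450; posterior odds 0.18689; posterior probability 0.157.
Bob: prior odds 0.376/0.624 = 0.60256; posterior odds 5.2499; posterior probability 0.840.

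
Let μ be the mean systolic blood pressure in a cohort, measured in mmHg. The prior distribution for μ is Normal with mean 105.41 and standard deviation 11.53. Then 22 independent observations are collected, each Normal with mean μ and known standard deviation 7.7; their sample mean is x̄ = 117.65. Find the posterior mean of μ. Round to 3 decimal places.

Posterior mean ≈ 117.407

Prior precision 1/τ₀² = 1/11.53² = 0.00752214; data precision n/σ² = 22/7.7² = 0.371058.
Posterior precision = 0.00752214 + 0.371058 = 0.378580.
Posterior mean = (0.00752214·105.41 + 0.371058·117.65) / 0.378580 = 117.407.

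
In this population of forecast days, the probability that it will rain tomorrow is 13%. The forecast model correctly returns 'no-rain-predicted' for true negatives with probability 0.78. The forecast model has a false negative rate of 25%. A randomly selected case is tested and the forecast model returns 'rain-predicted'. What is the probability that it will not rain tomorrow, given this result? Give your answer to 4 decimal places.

Let H be the event that it will rain tomorrow. P(H) = 0.13, so P(¬H) = 0.87. With E the 'rain-predicted' result, P(E|H) = 0.75 and P(E|¬H) = 0.22.
P(E) = 0.75·0.13 + 0.22·0.87 = 0.097500 + 0.19140 = 0.28890.
By Bayes' theorem, P(H|E) = 0.097500 / 0.28890 = 0.3375. Hence P(¬H|E) = 1 − 0.3375 = 0.6625.

P(¬H | E) ≈ 0.6625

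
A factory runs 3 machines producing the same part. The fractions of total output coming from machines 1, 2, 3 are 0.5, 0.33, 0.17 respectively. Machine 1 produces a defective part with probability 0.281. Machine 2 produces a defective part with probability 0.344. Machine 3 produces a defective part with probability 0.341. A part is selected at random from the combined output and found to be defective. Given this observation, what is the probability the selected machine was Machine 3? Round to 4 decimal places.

Tabulate prior·likelihood by source: [1] prior 0.5, lik 0.281, product 0.1405; [2] prior 0.33, lik 0.344, product 0.1135; [3] prior 0.17, lik 0.341, product 0.05797.
Normalizing constant = 0.31199; the posterior for Machine 3 is its product over the sum, 0.05797/0.31199 = 0.1858.

Posterior probability ≈ 0.1858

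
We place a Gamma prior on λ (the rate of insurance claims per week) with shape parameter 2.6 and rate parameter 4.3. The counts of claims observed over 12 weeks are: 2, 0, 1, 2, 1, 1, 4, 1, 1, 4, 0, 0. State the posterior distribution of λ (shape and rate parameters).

Posterior: Gamma(shape=19.6, rate=16.3)

Total count ∑xᵢ = 17 over n = 12 weeks.
Gamma is conjugate to the Poisson likelihood: posterior is Gamma(shape = 2.6+17 = 19.6, rate = 4.3+12 = 16.3).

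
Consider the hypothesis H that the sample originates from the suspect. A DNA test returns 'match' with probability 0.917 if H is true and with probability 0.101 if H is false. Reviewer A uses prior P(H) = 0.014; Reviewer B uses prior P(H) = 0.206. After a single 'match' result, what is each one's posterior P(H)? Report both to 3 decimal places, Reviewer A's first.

P('+'|H) = 0.917, P('+'|¬H) = 0.101.
Reviewer A: numerator 0.917·0.014 = 0.012838; evidence = 0.012838+0.101·0.986 = 0.11242; posterior = 0.114.
Reviewer B: numerator 0.917·0.206 = 0.18890; evidence = 0.18890+0.101·0.794 = 0.26910; posterior = 0.702.

Reviewer A: 0.114; Reviewer B: 0.702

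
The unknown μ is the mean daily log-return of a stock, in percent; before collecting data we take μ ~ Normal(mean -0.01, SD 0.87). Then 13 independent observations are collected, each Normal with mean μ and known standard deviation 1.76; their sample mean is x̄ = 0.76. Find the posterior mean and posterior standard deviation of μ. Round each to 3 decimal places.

Posterior mean ≈ 0.576; posterior SD ≈ 0.426

With known σ, the Normal prior is conjugate. Weight on the data is w = (n/σ²)/(n/σ² + 1/τ₀²) = 4.19680/(4.19680+1.32118) = 0.76057.
Posterior mean = w·x̄ + (1−w)·μ₀ = 0.76057·0.76 + 0.23943·-0.01 = 0.576. Posterior variance = 1/(4.19680+1.32118) = 0.181226, so SD = 0.426.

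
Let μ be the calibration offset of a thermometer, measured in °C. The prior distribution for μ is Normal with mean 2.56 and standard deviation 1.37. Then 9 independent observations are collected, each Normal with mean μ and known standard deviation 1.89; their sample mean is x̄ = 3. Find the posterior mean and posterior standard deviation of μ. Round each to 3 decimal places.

Posterior mean ≈ 2.923; posterior SD ≈ 0.572

With known σ, the Normal prior is conjugate. Weight on the data is w = (n/σ²)/(n/σ² + 1/τ₀²) = 2.51953/(2.51953+0.532793) = 0.82545.
Posterior mean = w·x̄ + (1−w)·μ₀ = 0.82545·3 + 0.17455·2.56 = 2.923. Posterior variance = 1/(2.51953+0.532793) = 0.327620, so SD = 0.572.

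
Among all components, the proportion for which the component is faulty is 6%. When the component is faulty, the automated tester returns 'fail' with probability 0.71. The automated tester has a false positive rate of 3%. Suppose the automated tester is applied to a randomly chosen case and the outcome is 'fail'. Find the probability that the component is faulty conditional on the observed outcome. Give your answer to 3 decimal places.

P(H | E) ≈ 0.602

Let H be the event that the component is faulty. P(H) = 0.06, so P(¬H) = 0.94. With E the 'fail' result, P(E|H) = 0.71 and P(E|¬H) = 0.03.
P(E) = 0.71·0.06 + 0.03·0.94 = 0.042600 + 0.028200 = 0.070800.
By Bayes' theorem, P(H|E) = 0.042600 / 0.070800 = 0.602.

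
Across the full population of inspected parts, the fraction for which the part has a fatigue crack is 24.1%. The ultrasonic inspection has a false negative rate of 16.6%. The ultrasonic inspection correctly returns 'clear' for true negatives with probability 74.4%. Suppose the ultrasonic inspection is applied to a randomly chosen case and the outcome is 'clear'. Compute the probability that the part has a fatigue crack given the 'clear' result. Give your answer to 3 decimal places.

Let H be the event that the part has a fatigue crack. P(H) = 0.241, so P(¬H) = 0.759. With E the 'clear' result, P(E|H) = 0.166 and P(E|¬H) = 0.744.
P(E) = 0.166·0.241 + 0.744·0.759 = 0.040006 + 0.56470 = 0.60470.
By Bayes' theorem, P(H|E) = 0.040006 / 0.60470 = 0.066.

P(H | E) ≈ 0.066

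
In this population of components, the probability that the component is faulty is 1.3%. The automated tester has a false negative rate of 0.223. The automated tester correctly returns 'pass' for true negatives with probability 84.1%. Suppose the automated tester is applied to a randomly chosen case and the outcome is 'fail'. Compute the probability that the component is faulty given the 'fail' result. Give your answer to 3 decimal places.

P(H | E) ≈ 0.060

Write H for 'the component is faulty'. Prior odds H:¬H = 0.013/0.987 = 0.013171. For the 'fail' outcome, the likelihood ratio is 0.777/0.159 = 4.8868.
Posterior odds = 0.013171 × 4.8868 = 0.064365, so P(H|E) = 0.064365/(1+0.064365) = 0.060.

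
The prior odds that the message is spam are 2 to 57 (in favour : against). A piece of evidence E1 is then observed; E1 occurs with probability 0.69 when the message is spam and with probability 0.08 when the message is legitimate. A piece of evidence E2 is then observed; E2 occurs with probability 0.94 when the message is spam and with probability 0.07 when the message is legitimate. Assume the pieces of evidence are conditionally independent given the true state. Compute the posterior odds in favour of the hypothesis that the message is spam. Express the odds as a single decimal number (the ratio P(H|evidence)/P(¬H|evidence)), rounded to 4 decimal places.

Prior odds = 2/57 = 0.035088.
Likelihood ratio for E1 = 0.69/0.08 = 8.6250.
Likelihood ratio for E2 = 0.94/0.07 = 13.429.
Posterior odds = prior odds × LR₁ × LR₂ = 4.0639.

Posterior odds ≈ 4.0639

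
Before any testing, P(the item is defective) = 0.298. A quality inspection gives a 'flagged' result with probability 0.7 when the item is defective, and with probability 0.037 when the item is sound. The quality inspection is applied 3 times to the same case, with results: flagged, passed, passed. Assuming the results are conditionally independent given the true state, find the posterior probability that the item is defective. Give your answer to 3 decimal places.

Posterior P(H) ≈ 0.438

With H the event that the item is defective, the joint likelihood of the observed sequence is P(data|H) = 0.7·0.3·0.3 = 0.063000 and P(data|¬H) = 0.037·0.963·0.963 = 0.034313.
Bayes: P(H|data) = 0.298·0.063000 / (0.298·0.063000 + 0.702·0.034313) = 0.018774/0.042861 = 0.4380.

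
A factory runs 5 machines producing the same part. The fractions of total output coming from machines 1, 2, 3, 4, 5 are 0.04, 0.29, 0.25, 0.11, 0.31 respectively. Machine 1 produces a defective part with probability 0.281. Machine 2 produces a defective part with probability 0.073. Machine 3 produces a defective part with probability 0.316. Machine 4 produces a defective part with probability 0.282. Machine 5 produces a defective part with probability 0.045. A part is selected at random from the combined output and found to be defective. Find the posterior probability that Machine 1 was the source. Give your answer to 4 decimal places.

Posterior probability ≈ 0.0719

Tabulate prior·likelihood by source: [1] prior 0.04, lik 0.281, product 0.01124; [2] prior 0.29, lik 0.073, product 0.02117; [3] prior 0.25, lik 0.316, product 0.07900; [4] prior 0.11, lik 0.282, product 0.03102; [5] prior 0.31, lik 0.045, product 0.01395.
Normalizing constant = 0.15638; the posterior for Machine 1 is its product over the sum, 0.01124/0.15638 = 0.0719.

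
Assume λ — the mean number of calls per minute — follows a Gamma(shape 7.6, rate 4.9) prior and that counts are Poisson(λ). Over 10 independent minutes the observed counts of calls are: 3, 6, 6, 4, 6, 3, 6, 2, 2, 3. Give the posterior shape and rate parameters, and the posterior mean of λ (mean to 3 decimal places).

The Poisson likelihood adds the total count to the shape and the number of exposure periods to the rate. Here ∑xᵢ = 41 and n = 10, so shape 7.6→48.6 and rate 4.9→14.9.
Posterior mean = shape/rate = 48.6/14.9 = 3.262.

Posterior: Gamma(shape=48.6, rate=14.9); mean ≈ 3.262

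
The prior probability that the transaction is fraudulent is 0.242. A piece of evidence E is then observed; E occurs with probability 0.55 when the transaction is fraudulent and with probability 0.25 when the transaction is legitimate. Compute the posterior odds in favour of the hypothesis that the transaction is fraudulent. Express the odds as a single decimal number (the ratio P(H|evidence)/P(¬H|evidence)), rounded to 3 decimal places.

Prior odds = 0.242/(1−0.242) = 0.31926.
Likelihood ratio for E = 0.55/0.25 = 2.2000.
Posterior odds = prior odds × LR = 0.70237.

Posterior odds ≈ 0.702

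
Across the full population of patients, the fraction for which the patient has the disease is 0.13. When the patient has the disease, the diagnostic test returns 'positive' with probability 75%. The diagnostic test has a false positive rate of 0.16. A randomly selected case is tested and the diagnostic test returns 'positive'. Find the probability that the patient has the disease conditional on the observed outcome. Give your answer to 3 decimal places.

Write H for 'the patient has the disease'. Prior odds H:¬H = 0.13/0.87 = 0.14943. For the 'positive' outcome, the likelihood ratio is 0.75/0.16 = 4.6875.
Posterior odds = 0.14943 × 4.6875 = 0.70043, so P(H|E) = 0.70043/(1+0.70043) = 0.412.

P(H | E) ≈ 0.412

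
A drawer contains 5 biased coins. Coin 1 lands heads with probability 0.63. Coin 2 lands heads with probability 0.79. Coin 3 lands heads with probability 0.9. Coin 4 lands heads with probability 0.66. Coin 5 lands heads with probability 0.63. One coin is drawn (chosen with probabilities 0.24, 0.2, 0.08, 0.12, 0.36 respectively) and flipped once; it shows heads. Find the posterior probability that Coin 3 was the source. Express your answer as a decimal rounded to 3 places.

Tabulate prior·likelihood by source: [1] prior 0.24, lik 0.63, product 0.1512; [2] prior 0.2, lik 0.79, product 0.1580; [3] prior 0.08, lik 0.9, product 0.07200; [4] prior 0.12, lik 0.66, product 0.07920; [5] prior 0.36, lik 0.63, product 0.2268.
Normalizing constant = 0.68720; the posterior for Coin 3 is its product over the sum, 0.07200/0.68720 = 0.105.

Posterior probability ≈ 0.105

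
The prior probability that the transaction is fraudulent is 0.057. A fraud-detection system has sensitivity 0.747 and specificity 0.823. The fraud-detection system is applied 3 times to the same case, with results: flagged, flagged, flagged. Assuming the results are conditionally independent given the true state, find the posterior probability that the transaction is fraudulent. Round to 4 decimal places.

Let H be the event that the transaction is fraudulent; start with P(H) = 0.057. P('flagged'|H) = 0.747, P('flagged'|¬H) = 0.177.
Update on result 1 ('flagged'): P(H) ← 0.747·0.0570 / (0.747·0.0570 + 0.177·0.9430) = 0.042579/0.20949 = 0.2033.
Update on result 2 ('flagged'): P(H) ← 0.747·0.2033 / (0.747·0.2033 + 0.177·0.7967) = 0.15183/0.29285 = 0.5184.
Update on result 3 ('flagged'): P(H) ← 0.747·0.5184 / (0.747·0.5184 + 0.177·0.4816) = 0.38728/0.47251 = 0.8196.

Posterior P(H) ≈ 0.8196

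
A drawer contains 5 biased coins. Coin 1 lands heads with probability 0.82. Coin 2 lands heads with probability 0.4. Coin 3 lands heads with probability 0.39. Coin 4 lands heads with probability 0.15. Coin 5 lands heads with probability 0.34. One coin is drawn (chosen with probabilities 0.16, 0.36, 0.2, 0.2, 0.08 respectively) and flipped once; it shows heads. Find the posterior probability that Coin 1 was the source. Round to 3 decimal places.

Tabulate prior·likelihood by source: [1] prior 0.16, lik 0.82, product 0.1312; [2] prior 0.36, lik 0.4, product 0.1440; [3] prior 0.2, lik 0.39, product 0.07800; [4] prior 0.2, lik 0.15, product 0.03000; [5] prior 0.08, lik 0.34, product 0.02720.
Normalizing constant = 0.41040; the posterior for Coin 1 is its product over the sum, 0.1312/0.41040 = 0.320.

Posterior probability ≈ 0.320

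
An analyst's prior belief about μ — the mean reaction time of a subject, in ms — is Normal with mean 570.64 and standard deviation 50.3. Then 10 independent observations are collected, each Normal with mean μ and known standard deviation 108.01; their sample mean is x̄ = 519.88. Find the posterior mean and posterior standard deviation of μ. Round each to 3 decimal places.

Posterior mean ≈ 535.899; posterior SD ≈ 28.257

With known σ, the Normal prior is conjugate. Weight on the data is w = (n/σ²)/(n/σ² + 1/τ₀²) = 0.00085718/(0.00085718+0.00039524) = 0.68442.
Posterior mean = w·x̄ + (1−w)·μ₀ = 0.68442·519.88 + 0.31558·570.64 = 535.899. Posterior variance = 1/(0.00085718+0.00039524) = 798.452, so SD = 28.257.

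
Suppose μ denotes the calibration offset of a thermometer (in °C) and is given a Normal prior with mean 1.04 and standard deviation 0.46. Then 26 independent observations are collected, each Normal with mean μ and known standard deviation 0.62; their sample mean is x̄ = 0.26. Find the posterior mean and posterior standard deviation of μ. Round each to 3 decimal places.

Prior precision 1/τ₀² = 1/0.46² = 4.72590; data precision n/σ² = 26/0.62² = 67.6379.
Posterior precision = 4.72590 + 67.6379 = 72.3638, giving posterior SD = 1/√72.3638 = 0.118.
Posterior mean = (4.72590·1.04 + 67.6379·0.26) / 72.3638 = 0.311.

Posterior mean ≈ 0.311; posterior SD ≈ 0.118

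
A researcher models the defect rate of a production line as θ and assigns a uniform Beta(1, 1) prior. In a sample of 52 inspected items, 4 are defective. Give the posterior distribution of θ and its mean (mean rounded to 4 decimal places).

Posterior: Beta(5, 49); mean ≈ 0.0926

The binomial likelihood is conjugate to the Beta prior: with 4 successes and 48 failures, the posterior is Beta(1+4, 1+48) = Beta(5, 49).
Posterior mean = α/(α+β) = 5/54 = 0.0926.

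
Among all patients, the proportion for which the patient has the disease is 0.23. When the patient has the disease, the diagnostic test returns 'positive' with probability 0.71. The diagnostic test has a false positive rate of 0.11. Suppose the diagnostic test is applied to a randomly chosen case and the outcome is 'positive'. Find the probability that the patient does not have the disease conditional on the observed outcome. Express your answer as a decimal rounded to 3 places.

P(¬H | E) ≈ 0.342

Let H be the event that the patient has the disease. P(H) = 0.23, so P(¬H) = 0.77. With E the 'positive' result, P(E|H) = 0.71 and P(E|¬H) = 0.11.
P(E) = 0.71·0.23 + 0.11·0.77 = 0.16330 + 0.084700 = 0.24800.
By Bayes' theorem, P(H|E) = 0.16330 / 0.24800 = 0.658. Hence P(¬H|E) = 1 − 0.658 = 0.342.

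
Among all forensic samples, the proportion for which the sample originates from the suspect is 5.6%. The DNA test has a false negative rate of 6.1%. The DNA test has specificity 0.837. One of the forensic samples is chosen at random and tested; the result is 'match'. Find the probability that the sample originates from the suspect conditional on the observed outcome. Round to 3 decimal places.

P(H | E) ≈ 0.255

Let H be the event that the sample originates from the suspect. P(H) = 0.056, so P(¬H) = 0.944. With E the 'match' result, P(E|H) = 0.939 and P(E|¬H) = 0.163.
P(E) = 0.939·0.056 + 0.163·0.944 = 0.052584 + 0.15387 = 0.20646.
By Bayes' theorem, P(H|E) = 0.052584 / 0.20646 = 0.255.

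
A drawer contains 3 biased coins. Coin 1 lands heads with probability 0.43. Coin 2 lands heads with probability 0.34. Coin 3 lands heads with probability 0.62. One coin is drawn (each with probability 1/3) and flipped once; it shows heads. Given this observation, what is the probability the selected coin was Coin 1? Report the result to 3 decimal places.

Posterior probability ≈ 0.309

Tabulate prior·likelihood by source: [1] prior 0.333333, lik 0.43, product 0.1433; [2] prior 0.333333, lik 0.34, product 0.1133; [3] prior 0.333333, lik 0.62, product 0.2067.
Normalizing constant = 0.46333; the posterior for Coin 1 is its product over the sum, 0.1433/0.46333 = 0.309.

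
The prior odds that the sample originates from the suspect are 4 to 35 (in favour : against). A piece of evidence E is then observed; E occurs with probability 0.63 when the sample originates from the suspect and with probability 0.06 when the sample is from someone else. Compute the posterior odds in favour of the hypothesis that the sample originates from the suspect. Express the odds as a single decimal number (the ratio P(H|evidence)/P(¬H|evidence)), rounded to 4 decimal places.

Prior odds = 4/35 = 0.11429. In log-odds, ln(0.11429) = -2.1691.
Add log likelihood ratio: ln(10.500) = 2.3514.
Posterior log-odds = 0.18232, so posterior odds = exp(0.18232) = 1.2000.

Posterior odds ≈ 1.2000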